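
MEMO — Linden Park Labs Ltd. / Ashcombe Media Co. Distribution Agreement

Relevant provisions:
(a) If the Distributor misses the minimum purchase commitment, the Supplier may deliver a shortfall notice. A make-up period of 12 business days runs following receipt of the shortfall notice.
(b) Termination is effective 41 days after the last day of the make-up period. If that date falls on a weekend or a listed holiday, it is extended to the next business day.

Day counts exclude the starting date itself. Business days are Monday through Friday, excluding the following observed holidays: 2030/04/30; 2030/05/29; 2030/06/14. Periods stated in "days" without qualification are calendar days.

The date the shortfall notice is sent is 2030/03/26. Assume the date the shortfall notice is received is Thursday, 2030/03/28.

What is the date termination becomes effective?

The last day of the make-up period: counting 12 business days from Thursday, 2030/03/28 (Mar 29, Apr 1, Apr 2, Apr 3, …, Apr 11, Apr 12, Apr 15, skipping weekends) reaches Monday, 2030/04/15.
Adding 41 calendar days to 2030/04/15 gives 2030/05/26, which is the date termination becomes effective. That falls on a Sunday, so it rolls to the next business day, Monday, 2030/05/27.

2030/05/27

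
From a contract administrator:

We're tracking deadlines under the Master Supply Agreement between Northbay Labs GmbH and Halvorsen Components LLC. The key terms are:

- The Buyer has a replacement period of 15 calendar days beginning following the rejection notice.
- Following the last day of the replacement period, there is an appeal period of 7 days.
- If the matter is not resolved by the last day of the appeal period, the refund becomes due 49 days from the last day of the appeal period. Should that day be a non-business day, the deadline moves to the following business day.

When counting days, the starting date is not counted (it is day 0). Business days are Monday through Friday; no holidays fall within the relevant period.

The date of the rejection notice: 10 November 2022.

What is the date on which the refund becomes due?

The last day of the replacement period: 15 calendar days after 10 November 2022 is 25 November 2022.
The last day of the appeal period: 25 November 2022 + 7 days = 2 December 2022.
The date on which the refund becomes due: 2 December 2022 + 49 days = 20 January 2023. 20 January 2023 is a Friday, so no roll-forward applies.

20 January 2023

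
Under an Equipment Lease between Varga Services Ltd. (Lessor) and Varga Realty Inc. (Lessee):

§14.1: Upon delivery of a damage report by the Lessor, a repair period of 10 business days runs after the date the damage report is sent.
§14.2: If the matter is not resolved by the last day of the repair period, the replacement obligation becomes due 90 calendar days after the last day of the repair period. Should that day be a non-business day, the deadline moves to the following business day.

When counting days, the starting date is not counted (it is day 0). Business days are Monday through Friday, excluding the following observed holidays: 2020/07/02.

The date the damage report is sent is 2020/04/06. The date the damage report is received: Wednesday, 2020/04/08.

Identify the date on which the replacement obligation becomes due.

The last day of the repair period: 10 business days after Monday, 2020/04/06, skipping weekends — Apr 7, Apr 8, Apr 9, Apr 10, Apr 13, Apr 14, Apr 15, Apr 16, Apr 17, Apr 20 — lands on Monday, 2020/04/20.
The date on which the replacement obligation becomes due: 90 calendar days after 2020/04/20 is 2020/07/19. That falls on a Sunday, so it rolls to the next business day, Monday, 2020/07/20.

2020/07/20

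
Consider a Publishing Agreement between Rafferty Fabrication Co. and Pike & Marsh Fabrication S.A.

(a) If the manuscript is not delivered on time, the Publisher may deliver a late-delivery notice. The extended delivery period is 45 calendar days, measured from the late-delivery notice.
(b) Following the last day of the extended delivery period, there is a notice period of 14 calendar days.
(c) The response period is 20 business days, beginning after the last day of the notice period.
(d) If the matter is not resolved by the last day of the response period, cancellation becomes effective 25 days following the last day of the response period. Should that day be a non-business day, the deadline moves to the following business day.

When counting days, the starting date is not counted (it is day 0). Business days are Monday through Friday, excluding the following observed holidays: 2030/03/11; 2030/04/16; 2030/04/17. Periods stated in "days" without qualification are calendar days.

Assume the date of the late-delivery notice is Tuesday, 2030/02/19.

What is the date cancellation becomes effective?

2030/06/11

The last day of the extended delivery period: 2030/02/19 + 45 days = 2030/04/05.
The last day of the notice period: 2030/04/05 + 14 days = 2030/04/19.
From Friday, 2030/04/19, 20 business days (Apr 22, Apr 23, Apr 24, Apr 25, …, May 15, May 16, May 17, skipping weekends) brings us to Friday, 2030/05/17, which is the last day of the response period.
Adding 25 calendar days to 2030/05/17 gives 2030/06/11, which is the date cancellation becomes effective. 2030/06/11 is a Tuesday and is not a listed holiday, so no roll-forward applies.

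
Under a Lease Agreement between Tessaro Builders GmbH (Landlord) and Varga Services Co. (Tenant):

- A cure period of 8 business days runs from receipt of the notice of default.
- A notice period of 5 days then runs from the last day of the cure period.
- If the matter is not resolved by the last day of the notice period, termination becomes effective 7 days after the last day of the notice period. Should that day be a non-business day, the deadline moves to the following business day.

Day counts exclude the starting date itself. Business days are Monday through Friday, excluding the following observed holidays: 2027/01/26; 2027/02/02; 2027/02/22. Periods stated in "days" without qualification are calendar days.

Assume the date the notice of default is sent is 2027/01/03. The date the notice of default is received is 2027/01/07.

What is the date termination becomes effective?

2027/02/01

The last day of the cure period: counting 8 business days from Thursday, 2027/01/07 (Jan 8, Jan 11, Jan 12, Jan 13, Jan 14, Jan 15, Jan 18, Jan 19, skipping weekends) reaches Tuesday, 2027/01/19.
The last day of the notice period: 2027/01/19 + 5 days = 2027/01/24.
The date termination becomes effective: 7 calendar days after 2027/01/24 is 2027/01/31. That falls on a Sunday, so it rolls to the next business day, Monday, 2027/02/01.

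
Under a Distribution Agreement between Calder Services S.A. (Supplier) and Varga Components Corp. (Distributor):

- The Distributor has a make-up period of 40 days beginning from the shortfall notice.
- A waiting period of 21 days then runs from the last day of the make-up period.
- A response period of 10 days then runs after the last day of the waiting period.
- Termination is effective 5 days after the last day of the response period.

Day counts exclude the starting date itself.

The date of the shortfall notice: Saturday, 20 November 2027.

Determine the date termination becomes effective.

Adding 40 calendar days to 20 November 2027 gives 30 December 2027, which is the last day of the make-up period.
The last day of the waiting period: 30 December 2027 + 21 days = 20 January 2028.
The last day of the response period: 10 calendar days after 20 January 2028 is 30 January 2028.
The date termination becomes effective: 5 calendar days after 30 January 2028 is 4 February 2028.

4 February 2028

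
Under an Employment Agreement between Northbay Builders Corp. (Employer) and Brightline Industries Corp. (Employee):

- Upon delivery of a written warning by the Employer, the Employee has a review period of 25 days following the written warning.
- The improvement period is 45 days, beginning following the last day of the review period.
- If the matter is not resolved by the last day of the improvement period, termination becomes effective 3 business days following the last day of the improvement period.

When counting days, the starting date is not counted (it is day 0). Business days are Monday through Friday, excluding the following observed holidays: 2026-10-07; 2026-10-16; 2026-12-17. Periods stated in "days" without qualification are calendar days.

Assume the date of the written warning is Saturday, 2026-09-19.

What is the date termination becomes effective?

2026-12-02

Adding 25 calendar days to 2026-09-19 gives 2026-10-14, which is the last day of the review period.
The last day of the improvement period: 45 calendar days after 2026-10-14 is 2026-11-28.
The date termination becomes effective: 3 business days after Saturday, 2026-11-28, skipping weekends — Nov 30, Dec 1, Dec 2 — lands on Wednesday, 2026-12-02.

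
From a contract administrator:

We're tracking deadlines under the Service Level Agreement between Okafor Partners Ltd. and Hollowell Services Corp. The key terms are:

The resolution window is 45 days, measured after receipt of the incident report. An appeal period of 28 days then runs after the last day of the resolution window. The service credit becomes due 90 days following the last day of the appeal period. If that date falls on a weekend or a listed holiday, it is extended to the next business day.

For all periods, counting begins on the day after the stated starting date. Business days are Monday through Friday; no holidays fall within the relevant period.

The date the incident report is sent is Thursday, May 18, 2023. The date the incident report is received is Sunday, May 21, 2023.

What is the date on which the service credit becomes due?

Oct 31, 2023

Adding 45 calendar days to May 21, 2023 gives Jul 5, 2023, which is the last day of the resolution window.
The last day of the appeal period: 28 calendar days after Jul 5, 2023 is Aug 2, 2023.
Adding 90 calendar days to Aug 2, 2023 gives Oct 31, 2023, which is the date on which the service credit becomes due. Oct 31, 2023 is a Tuesday, so no roll-forward applies.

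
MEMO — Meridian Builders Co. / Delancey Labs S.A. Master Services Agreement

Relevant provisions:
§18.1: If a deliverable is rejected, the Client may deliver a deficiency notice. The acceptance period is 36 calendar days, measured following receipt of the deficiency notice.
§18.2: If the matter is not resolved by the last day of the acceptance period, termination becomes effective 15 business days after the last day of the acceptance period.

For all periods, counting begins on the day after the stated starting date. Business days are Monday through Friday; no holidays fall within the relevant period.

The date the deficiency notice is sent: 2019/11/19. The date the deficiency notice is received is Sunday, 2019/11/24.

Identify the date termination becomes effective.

2020/01/20

The last day of the acceptance period: 36 calendar days after 2019/11/24 is 2019/12/30.
The date termination becomes effective: counting 15 business days from Monday, 2019/12/30 (Dec 31, Jan 1, Jan 2, Jan 3, …, Jan 16, Jan 17, Jan 20, skipping weekends) reaches Monday, 2020/01/20.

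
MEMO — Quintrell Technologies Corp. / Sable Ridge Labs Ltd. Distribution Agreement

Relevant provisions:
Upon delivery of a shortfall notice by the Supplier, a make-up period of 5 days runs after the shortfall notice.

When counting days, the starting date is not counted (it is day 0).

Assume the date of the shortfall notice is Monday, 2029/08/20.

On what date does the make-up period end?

2029/08/25

The last day of the make-up period: 2029/08/20 + 5 days = 2029/08/25.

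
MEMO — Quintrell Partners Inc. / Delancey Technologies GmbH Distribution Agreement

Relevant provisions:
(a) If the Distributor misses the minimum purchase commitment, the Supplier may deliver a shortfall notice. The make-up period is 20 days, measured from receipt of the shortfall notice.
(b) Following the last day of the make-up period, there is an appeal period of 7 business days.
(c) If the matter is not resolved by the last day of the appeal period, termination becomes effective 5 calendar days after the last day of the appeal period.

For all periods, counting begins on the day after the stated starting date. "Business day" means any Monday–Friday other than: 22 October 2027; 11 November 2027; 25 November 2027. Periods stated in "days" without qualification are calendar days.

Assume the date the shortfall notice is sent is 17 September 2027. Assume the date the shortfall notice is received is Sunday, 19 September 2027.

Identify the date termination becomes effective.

The last day of the make-up period: 20 calendar days after 19 September 2027 is 9 October 2027.
The last day of the appeal period: counting 7 business days from Saturday, 9 October 2027 (Oct 11, Oct 12, Oct 13, Oct 14, Oct 15, Oct 18, Oct 19, skipping weekends) reaches Tuesday, 19 October 2027.
Adding 5 calendar days to 19 October 2027 gives 24 October 2027, which is the date termination becomes effective.

24 October 2027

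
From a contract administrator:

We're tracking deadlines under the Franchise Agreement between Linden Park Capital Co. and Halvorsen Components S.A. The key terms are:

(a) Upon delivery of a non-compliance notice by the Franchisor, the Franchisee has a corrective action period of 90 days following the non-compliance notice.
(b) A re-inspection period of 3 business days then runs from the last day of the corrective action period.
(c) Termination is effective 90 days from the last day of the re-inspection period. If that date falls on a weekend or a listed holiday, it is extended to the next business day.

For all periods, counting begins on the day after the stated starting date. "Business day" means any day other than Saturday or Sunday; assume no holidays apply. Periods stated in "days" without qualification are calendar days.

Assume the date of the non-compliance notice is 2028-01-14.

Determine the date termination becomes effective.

2028-07-17

Adding 90 calendar days to 2028-01-14 gives 2028-04-13, which is the last day of the corrective action period.
The last day of the re-inspection period: 3 business days after Thursday, 2028-04-13, skipping weekends — Apr 14, Apr 17, Apr 18 — lands on Tuesday, 2028-04-18.
Adding 90 calendar days to 2028-04-18 gives 2028-07-17, which is the date termination becomes effective. 2028-07-17 is a Monday, so no roll-forward applies.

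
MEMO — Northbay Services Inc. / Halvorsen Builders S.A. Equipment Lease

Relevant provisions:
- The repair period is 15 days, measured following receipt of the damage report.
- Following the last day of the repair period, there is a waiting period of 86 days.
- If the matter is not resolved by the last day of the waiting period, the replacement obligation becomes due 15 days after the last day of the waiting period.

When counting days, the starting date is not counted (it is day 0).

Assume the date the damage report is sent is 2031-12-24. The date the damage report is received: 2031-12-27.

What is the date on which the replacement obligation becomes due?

The last day of the repair period: 15 calendar days after 2031-12-27 is 2032-01-11.
Adding 86 calendar days to 2032-01-11 gives 2032-04-06, which is the last day of the waiting period.
The date on which the replacement obligation becomes due: 15 calendar days after 2032-04-06 is 2032-04-21.

2032-04-21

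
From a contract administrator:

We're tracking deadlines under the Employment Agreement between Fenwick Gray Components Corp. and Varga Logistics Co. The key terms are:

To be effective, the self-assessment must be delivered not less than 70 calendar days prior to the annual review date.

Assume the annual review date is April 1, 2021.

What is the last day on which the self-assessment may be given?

Counting back 70 calendar days from April 1, 2021 gives January 21, 2021.

January 21, 2021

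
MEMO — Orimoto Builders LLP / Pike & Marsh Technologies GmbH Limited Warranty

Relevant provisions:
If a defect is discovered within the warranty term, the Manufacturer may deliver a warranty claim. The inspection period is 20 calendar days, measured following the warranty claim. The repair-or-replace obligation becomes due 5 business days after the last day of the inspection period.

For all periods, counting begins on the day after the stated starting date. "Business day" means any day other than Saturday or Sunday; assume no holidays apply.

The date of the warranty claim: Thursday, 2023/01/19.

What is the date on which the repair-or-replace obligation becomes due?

2023/02/15

The last day of the inspection period: 2023/01/19 + 20 days = 2023/02/08.
The date on which the repair-or-replace obligation becomes due: counting 5 business days from Wednesday, 2023/02/08 (Feb 9, Feb 10, Feb 13, Feb 14, Feb 15, skipping weekends) reaches Wednesday, 2023/02/15.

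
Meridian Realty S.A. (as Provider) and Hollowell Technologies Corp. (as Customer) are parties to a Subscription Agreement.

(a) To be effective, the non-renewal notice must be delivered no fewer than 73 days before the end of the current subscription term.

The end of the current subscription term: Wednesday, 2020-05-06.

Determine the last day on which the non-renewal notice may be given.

2020-05-06 minus 73 days is 2020-02-23.

2020-02-23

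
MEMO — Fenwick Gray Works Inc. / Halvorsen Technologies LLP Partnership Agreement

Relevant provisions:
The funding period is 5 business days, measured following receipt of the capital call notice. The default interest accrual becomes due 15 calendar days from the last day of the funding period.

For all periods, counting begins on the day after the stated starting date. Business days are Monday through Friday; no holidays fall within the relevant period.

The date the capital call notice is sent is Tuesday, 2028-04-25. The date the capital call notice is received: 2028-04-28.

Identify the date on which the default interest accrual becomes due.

2028-05-20

The last day of the funding period: counting 5 business days from Friday, 2028-04-28 (May 1, May 2, May 3, May 4, May 5, skipping weekends) reaches Friday, 2028-05-05.
Adding 15 calendar days to 2028-05-05 gives 2028-05-20, which is the date on which the default interest accrual becomes due.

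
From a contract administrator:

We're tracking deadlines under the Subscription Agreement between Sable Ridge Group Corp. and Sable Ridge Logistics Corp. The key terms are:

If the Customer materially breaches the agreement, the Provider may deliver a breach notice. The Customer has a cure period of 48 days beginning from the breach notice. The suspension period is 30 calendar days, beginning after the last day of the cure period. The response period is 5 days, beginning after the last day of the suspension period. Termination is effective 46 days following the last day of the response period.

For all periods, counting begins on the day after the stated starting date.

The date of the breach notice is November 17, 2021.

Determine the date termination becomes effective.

The last day of the cure period: November 17, 2021 + 48 days = January 4, 2022.
Adding 30 calendar days to January 4, 2022 gives February 3, 2022, which is the last day of the suspension period.
The last day of the response period: February 3, 2022 + 5 days = February 8, 2022.
Adding 46 calendar days to February 8, 2022 gives March 26, 2022, which is the date termination becomes effective.

March 26, 2022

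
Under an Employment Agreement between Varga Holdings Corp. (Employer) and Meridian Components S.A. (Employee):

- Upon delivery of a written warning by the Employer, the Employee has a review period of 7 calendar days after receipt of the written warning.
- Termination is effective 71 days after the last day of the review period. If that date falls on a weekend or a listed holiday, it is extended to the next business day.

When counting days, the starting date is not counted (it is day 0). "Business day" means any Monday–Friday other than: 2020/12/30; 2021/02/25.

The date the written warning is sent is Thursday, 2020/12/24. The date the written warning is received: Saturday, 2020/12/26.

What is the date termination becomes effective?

2021/03/15

The last day of the review period: 2020/12/26 + 7 days = 2021/01/02.
Adding 71 calendar days to 2021/01/02 gives 2021/03/14, which is the date termination becomes effective. That falls on a Sunday, so it rolls to the next business day, Monday, 2021/03/15.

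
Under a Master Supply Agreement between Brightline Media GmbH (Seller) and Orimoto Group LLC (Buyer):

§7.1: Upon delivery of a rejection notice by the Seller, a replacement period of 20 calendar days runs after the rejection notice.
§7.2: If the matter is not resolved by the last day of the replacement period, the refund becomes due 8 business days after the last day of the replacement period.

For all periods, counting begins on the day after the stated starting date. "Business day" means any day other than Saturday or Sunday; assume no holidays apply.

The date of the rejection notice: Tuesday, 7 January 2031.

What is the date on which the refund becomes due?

Adding 20 calendar days to 7 January 2031 gives 27 January 2031, which is the last day of the replacement period.
The date on which the refund becomes due: counting 8 business days from Monday, 27 January 2031 (Jan 28, Jan 29, Jan 30, Jan 31, Feb 3, Feb 4, Feb 5, Feb 6, skipping weekends) reaches Thursday, 6 February 2031.

6 February 2031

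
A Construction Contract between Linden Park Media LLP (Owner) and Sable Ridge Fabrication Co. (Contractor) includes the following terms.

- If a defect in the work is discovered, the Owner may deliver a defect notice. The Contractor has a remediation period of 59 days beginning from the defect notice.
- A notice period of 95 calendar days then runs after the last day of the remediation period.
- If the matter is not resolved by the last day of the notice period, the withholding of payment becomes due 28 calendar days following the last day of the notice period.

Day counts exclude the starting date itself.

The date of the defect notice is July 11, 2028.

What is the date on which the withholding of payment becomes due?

The last day of the remediation period: July 11, 2028 + 59 days = September 8, 2028.
Adding 95 calendar days to September 8, 2028 gives December 12, 2028, which is the last day of the notice period.
The date on which the withholding of payment becomes due: 28 calendar days after December 12, 2028 is January 9, 2029.

January 9, 2029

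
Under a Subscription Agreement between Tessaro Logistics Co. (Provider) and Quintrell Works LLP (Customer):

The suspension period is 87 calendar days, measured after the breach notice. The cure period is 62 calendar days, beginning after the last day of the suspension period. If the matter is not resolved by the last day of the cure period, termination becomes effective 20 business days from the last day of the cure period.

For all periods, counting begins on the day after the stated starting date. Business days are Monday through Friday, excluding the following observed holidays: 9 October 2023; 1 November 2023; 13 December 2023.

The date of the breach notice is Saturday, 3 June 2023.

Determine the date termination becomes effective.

The last day of the suspension period: 3 June 2023 + 87 days = 29 August 2023.
The last day of the cure period: 62 calendar days after 29 August 2023 is 30 October 2023.
From Monday, 30 October 2023, 20 business days (Oct 31, Nov 2, Nov 3, Nov 6, …, Nov 24, Nov 27, Nov 28, skipping weekends and the listed holiday on Nov 1) brings us to Tuesday, 28 November 2023, which is the date termination becomes effective.

28 November 2023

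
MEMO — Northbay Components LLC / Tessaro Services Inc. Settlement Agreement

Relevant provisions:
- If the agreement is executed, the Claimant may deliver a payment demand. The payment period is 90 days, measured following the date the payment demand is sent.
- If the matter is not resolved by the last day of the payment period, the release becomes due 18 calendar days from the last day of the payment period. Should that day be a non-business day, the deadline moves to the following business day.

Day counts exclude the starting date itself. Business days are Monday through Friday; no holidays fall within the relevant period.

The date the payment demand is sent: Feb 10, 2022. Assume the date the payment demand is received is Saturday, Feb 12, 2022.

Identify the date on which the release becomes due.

May 30, 2022

Adding 90 calendar days to Feb 10, 2022 gives May 11, 2022, which is the last day of the payment period.
The date on which the release becomes due: May 11, 2022 + 18 days = May 29, 2022. That falls on a Sunday, so it rolls to the next business day, Monday, May 30, 2022.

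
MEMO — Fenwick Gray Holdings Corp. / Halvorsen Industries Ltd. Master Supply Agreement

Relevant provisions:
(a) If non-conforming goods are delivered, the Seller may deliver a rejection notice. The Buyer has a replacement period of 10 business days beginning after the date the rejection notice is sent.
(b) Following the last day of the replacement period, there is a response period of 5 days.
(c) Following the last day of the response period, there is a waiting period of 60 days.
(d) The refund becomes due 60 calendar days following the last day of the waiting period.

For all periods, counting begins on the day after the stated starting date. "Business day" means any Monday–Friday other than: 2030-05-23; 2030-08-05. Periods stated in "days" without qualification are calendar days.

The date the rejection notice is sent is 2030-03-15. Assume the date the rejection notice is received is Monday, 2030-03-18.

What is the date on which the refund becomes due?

From Friday, 2030-03-15, 10 business days (Mar 18, Mar 19, Mar 20, Mar 21, Mar 22, Mar 25, Mar 26, Mar 27, Mar 28, Mar 29, skipping weekends) brings us to Friday, 2030-03-29, which is the last day of the replacement period.
The last day of the response period: 5 calendar days after 2030-03-29 is 2030-04-03.
Adding 60 calendar days to 2030-04-03 gives 2030-06-02, which is the last day of the waiting period.
Adding 60 calendar days to 2030-06-02 gives 2030-08-01, which is the date on which the refund becomes due.

2030-08-01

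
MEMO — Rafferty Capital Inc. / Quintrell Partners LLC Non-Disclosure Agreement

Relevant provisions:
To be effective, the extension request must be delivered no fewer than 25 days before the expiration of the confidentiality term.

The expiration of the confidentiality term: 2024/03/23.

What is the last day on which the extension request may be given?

2024/02/27

2024/03/23 minus 25 days is 2024/02/27.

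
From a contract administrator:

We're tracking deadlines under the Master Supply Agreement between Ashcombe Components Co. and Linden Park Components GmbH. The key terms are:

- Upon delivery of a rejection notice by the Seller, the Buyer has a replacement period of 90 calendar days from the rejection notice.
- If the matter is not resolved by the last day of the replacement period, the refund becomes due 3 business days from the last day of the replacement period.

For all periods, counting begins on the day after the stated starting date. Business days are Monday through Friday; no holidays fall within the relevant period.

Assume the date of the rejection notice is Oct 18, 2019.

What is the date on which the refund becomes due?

Adding 90 calendar days to Oct 18, 2019 gives Jan 16, 2020, which is the last day of the replacement period.
The date on which the refund becomes due: 3 business days after Thursday, Jan 16, 2020, skipping weekends — Jan 17, Jan 20, Jan 21 — lands on Tuesday, Jan 21, 2020.

Jan 21, 2020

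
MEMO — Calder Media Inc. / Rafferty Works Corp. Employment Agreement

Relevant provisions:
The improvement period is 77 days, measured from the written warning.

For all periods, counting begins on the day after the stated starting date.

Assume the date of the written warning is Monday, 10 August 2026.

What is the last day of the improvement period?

The last day of the improvement period: 10 August 2026 + 77 days = 26 October 2026.

26 October 2026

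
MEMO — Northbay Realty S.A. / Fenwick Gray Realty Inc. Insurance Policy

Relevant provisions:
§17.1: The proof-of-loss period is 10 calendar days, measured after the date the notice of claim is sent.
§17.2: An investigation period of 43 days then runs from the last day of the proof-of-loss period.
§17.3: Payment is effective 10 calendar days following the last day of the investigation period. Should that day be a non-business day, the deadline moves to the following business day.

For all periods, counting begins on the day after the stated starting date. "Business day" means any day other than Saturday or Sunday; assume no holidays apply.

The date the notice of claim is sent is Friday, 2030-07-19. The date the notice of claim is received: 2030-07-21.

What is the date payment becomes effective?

The last day of the proof-of-loss period: 10 calendar days after 2030-07-19 is 2030-07-29.
The last day of the investigation period: 43 calendar days after 2030-07-29 is 2030-09-10.
The date payment becomes effective: 2030-09-10 + 10 days = 2030-09-20. 2030-09-20 is a Friday, so no roll-forward applies.

2030-09-20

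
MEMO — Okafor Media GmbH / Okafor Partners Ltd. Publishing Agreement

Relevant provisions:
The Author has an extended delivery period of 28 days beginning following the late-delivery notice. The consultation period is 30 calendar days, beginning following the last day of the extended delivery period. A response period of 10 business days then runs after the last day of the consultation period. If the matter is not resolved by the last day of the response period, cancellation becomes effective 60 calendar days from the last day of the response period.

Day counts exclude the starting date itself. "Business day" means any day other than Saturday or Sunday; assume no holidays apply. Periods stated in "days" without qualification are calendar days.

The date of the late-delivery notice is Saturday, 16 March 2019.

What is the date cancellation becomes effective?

26 July 2019

Adding 28 calendar days to 16 March 2019 gives 13 April 2019, which is the last day of the extended delivery period.
Adding 30 calendar days to 13 April 2019 gives 13 May 2019, which is the last day of the consultation period.
From Monday, 13 May 2019, 10 business days (May 14, May 15, May 16, May 17, May 20, May 21, May 22, May 23, May 24, May 27, skipping weekends) brings us to Monday, 27 May 2019, which is the last day of the response period.
Adding 60 calendar days to 27 May 2019 gives 26 July 2019, which is the date cancellation becomes effective.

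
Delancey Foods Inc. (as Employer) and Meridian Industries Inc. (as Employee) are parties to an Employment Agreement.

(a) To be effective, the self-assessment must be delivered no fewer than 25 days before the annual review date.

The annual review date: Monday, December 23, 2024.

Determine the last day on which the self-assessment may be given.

November 28, 2024

Counting back 25 calendar days from December 23, 2024 gives November 28, 2024.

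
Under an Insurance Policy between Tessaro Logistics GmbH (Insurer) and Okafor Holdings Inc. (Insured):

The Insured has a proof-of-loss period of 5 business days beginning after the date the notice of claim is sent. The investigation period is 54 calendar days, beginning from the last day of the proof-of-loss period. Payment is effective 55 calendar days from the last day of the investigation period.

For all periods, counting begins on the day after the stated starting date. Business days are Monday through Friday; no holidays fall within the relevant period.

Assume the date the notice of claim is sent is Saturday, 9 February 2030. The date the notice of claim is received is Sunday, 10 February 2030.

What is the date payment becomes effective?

From Saturday, 9 February 2030, 5 business days (Feb 11, Feb 12, Feb 13, Feb 14, Feb 15, skipping weekends) brings us to Friday, 15 February 2030, which is the last day of the proof-of-loss period.
The last day of the investigation period: 54 calendar days after 15 February 2030 is 10 April 2030.
Adding 55 calendar days to 10 April 2030 gives 4 June 2030, which is the date payment becomes effective.

4 June 2030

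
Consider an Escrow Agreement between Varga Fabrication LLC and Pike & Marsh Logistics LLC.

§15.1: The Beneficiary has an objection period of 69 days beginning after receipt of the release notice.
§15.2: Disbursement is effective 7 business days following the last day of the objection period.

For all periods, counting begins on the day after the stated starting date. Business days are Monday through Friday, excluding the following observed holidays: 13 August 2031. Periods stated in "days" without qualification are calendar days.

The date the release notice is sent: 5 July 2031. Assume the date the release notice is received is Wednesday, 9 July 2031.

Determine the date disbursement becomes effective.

25 September 2031

The last day of the objection period: 69 calendar days after 9 July 2031 is 16 September 2031.
The date disbursement becomes effective: 7 business days after Tuesday, 16 September 2031, skipping weekends — Sep 17, Sep 18, Sep 19, Sep 22, Sep 23, Sep 24, Sep 25 — lands on Thursday, 25 September 2031.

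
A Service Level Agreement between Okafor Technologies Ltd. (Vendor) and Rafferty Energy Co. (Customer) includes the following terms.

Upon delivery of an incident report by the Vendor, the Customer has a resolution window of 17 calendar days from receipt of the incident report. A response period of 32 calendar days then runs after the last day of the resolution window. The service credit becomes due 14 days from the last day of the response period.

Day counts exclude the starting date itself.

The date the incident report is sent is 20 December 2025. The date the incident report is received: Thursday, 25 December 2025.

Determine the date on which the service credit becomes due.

26 February 2026

The last day of the resolution window: 25 December 2025 + 17 days = 11 January 2026.
The last day of the response period: 32 calendar days after 11 January 2026 is 12 February 2026.
The date on which the service credit becomes due: 12 February 2026 + 14 days = 26 February 2026.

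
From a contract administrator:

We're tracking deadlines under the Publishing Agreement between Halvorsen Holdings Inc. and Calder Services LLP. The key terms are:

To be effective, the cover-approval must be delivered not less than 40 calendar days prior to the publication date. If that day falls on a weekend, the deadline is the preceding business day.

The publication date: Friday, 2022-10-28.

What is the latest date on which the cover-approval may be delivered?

2022-09-16

2022-10-28 minus 40 days is 2022-09-18. That is a Sunday, so the deadline moves back to Friday, 2022-09-16.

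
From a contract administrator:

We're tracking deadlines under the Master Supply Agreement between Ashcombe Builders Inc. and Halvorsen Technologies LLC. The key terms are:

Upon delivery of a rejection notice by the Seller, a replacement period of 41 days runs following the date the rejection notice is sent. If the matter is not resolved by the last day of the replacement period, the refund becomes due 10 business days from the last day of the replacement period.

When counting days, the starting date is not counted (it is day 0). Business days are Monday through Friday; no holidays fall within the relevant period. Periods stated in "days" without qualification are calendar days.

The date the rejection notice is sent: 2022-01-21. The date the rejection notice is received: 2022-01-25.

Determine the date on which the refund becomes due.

2022-03-17

The last day of the replacement period: 2022-01-21 + 41 days = 2022-03-03.
The date on which the refund becomes due: counting 10 business days from Thursday, 2022-03-03 (Mar 4, Mar 7, Mar 8, Mar 9, Mar 10, Mar 11, Mar 14, Mar 15, Mar 16, Mar 17, skipping weekends) reaches Thursday, 2022-03-17.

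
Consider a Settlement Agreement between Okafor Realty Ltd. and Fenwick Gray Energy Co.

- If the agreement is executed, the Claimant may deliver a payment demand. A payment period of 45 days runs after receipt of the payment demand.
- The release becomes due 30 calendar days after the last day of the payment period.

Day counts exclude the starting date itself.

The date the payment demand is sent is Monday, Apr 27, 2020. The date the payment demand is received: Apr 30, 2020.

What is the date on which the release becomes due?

Adding 45 calendar days to Apr 30, 2020 gives Jun 14, 2020, which is the last day of the payment period.
The date on which the release becomes due: Jun 14, 2020 + 30 days = Jul 14, 2020.

Jul 14, 2020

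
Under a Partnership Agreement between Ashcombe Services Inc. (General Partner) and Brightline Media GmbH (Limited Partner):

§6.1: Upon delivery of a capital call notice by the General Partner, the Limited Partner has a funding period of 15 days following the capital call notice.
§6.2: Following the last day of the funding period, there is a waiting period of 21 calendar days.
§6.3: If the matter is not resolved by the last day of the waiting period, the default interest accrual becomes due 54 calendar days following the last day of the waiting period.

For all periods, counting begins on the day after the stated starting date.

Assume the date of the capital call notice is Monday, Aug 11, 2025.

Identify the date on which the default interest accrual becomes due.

Nov 9, 2025

Adding 15 calendar days to Aug 11, 2025 gives Aug 26, 2025, which is the last day of the funding period.
Adding 21 calendar days to Aug 26, 2025 gives Sep 16, 2025, which is the last day of the waiting period.
The date on which the default interest accrual becomes due: Sep 16, 2025 + 54 days = Nov 9, 2025.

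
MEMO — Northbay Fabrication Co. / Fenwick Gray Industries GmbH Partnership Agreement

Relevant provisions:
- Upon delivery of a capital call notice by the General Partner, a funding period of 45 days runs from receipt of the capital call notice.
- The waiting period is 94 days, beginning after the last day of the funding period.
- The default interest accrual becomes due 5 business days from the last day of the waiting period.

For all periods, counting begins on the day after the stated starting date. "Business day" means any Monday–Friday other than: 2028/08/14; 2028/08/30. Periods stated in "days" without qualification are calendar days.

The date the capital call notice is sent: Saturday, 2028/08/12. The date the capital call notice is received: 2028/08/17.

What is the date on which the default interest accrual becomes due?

2029/01/10

Adding 45 calendar days to 2028/08/17 gives 2028/10/01, which is the last day of the funding period.
The last day of the waiting period: 2028/10/01 + 94 days = 2029/01/03.
The date on which the default interest accrual becomes due: counting 5 business days from Wednesday, 2029/01/03 (Jan 4, Jan 5, Jan 8, Jan 9, Jan 10, skipping weekends) reaches Wednesday, 2029/01/10.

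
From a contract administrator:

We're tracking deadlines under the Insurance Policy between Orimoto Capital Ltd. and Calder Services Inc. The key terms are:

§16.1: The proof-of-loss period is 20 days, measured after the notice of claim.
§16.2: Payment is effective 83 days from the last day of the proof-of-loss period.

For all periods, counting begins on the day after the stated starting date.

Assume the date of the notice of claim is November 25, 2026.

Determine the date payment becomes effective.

The last day of the proof-of-loss period: 20 calendar days after November 25, 2026 is December 15, 2026.
Adding 83 calendar days to December 15, 2026 gives March 8, 2027, which is the date payment becomes effective.

March 8, 2027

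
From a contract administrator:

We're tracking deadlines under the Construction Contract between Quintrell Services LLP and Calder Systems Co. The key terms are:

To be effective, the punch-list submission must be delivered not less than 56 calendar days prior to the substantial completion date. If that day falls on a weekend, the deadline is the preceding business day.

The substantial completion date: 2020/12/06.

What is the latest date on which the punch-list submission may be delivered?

2020/10/09

2020/12/06 minus 56 days is 2020/10/11. That is a Sunday, so the deadline moves back to Friday, 2020/10/09.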